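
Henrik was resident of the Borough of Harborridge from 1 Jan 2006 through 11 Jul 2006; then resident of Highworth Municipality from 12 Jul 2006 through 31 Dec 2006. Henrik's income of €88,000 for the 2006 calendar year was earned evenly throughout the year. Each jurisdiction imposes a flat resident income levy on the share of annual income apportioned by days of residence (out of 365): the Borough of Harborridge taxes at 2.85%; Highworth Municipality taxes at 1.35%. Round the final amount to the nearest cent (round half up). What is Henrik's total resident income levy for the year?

The Borough of Harborridge, 1 Jan – 11 Jul 2006: 192 days → €88,000 × 2.85% × 192/365 = €1,319.2767
Highworth Municipality, 12 Jul – 31 Dec 2006: 173 days → €88,000 × 1.35% × 173/365 = €563.0795
Total = €1,882.3562

€1,882.36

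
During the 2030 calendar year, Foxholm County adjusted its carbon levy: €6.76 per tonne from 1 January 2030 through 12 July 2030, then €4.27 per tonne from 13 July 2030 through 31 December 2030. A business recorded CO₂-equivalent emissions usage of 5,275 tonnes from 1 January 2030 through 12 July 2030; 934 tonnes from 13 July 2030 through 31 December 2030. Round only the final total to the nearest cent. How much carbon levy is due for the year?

1 January – 12 July 2030: 5,275 tonnes at €6.76/tonne → €35,659.00
13 July – 31 December 2030: 934 tonnes at €4.27/tonne → €3,988.18

€39,647.18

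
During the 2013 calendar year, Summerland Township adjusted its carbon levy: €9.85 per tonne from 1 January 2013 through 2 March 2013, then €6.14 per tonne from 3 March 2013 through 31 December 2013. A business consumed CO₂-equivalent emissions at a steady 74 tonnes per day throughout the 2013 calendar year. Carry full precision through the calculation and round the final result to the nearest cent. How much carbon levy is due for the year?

1 January – 2 March 2013: 61 days × 74 tonnes/day = 4,514 tonnes at €9.85/tonne → €44,462.90
3 March – 31 December 2013: 304 days × 74 tonnes/day = 22,496 tonnes at €6.14/tonne → €138,125.44

€182,588.34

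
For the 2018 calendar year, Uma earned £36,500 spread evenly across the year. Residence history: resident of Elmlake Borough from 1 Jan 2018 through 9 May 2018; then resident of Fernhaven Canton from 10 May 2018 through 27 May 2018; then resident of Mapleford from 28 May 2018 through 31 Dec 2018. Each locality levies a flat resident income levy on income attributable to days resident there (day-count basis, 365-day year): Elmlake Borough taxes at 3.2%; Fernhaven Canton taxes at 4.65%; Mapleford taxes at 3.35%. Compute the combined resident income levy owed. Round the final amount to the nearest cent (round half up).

Elmlake Borough, 1 Jan – 9 May 2018: 129 days → £36,500 × 3.2% × 129/365 = £412.8000
Fernhaven Canton, 10 May – 27 May 2018: 18 days → £36,500 × 4.65% × 18/365 = £83.7000
Mapleford, 28 May – 31 Dec 2018: 218 days → £36,500 × 3.35% × 218/365 = £730.3000
Total = £1,226.8000

£1,226.80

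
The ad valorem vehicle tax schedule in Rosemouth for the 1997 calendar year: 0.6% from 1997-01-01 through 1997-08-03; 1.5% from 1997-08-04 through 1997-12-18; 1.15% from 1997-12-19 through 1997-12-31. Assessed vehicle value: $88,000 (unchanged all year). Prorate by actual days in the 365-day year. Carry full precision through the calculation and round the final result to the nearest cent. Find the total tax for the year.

$842.51

1997-01-01 to 1997-08-03: 215 days at 0.6% → $88,000 × 0.6% × 215/365 = $311.0137
1997-08-04 to 1997-12-18: 137 days at 1.5% → $88,000 × 1.5% × 137/365 = $495.4521
1997-12-19 to 1997-12-31: 13 days at 1.15% → $88,000 × 1.15% × 13/365 = $36.0438
Total = $842.5096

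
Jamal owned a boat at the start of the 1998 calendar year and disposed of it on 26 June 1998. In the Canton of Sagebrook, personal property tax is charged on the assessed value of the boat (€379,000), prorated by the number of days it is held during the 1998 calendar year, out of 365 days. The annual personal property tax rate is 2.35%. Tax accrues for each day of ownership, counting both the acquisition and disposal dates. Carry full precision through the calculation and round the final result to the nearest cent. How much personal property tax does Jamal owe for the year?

€4,319.04

Days held (1 January – 26 June 1998): 177 out of 365
Tax = €379,000 × 2.35% × 177/365 = €4,319.0425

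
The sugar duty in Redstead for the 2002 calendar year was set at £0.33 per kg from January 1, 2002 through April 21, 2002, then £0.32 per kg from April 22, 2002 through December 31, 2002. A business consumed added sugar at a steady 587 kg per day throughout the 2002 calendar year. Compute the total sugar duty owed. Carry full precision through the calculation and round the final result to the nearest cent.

£69,213.17

January 1 – April 21, 2002: 111 days × 587 kg/day = 65,157 kg at £0.33/kg → £21,501.81
April 22 – December 31, 2002: 254 days × 587 kg/day = 149,098 kg at £0.32/kg → £47,711.36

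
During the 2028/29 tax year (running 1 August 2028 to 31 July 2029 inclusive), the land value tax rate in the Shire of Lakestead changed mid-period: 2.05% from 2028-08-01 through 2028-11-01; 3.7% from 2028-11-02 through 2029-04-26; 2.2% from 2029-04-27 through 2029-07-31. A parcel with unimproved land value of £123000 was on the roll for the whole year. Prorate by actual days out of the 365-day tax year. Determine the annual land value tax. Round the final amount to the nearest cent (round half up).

£3548.63

2028-08-01 to 2028-11-01: 93 days at 2.05% → £123000 × 2.05% × 93/365 = £642.4644
2028-11-02 to 2029-04-26: 176 days at 3.7% → £123000 × 3.7% × 176/365 = £2194.4548
2029-04-27 to 2029-07-31: 96 days at 2.2% → £123000 × 2.2% × 96/365 = £711.7151
Total = £3548.6342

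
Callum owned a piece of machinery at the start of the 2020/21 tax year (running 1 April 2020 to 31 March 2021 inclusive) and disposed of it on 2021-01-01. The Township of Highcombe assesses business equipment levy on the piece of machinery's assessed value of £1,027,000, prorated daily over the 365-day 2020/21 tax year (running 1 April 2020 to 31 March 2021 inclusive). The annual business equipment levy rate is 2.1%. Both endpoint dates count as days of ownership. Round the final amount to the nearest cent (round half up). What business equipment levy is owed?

£16,308.20

Days held (2020-04-01 to 2021-01-01): 276 out of 365
Tax = £1,027,000 × 2.1% × 276/365 = £16,308.1973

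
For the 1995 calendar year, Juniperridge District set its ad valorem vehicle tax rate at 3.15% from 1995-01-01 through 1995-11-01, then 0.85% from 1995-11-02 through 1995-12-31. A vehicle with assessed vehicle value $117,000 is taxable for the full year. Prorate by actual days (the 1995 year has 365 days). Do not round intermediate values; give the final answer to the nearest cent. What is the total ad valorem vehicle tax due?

$3,243.14

1995-01-01 to 1995-11-01: 305 days at 3.15% → $117,000 × 3.15% × 305/365 = $3,079.6644
1995-11-02 to 1995-12-31: 60 days at 0.85% → $117,000 × 0.85% × 60/365 = $163.4795
Total = $3,243.1438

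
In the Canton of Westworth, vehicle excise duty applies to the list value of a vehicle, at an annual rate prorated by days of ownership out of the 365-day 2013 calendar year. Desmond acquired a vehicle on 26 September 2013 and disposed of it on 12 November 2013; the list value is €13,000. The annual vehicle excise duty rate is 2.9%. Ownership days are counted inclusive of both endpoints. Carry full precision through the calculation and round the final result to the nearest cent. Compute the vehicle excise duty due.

Days held (26 September – 12 November 2013): 48 out of 365
Tax = €13,000 × 2.9% × 48/365 = €49.5781

€49.58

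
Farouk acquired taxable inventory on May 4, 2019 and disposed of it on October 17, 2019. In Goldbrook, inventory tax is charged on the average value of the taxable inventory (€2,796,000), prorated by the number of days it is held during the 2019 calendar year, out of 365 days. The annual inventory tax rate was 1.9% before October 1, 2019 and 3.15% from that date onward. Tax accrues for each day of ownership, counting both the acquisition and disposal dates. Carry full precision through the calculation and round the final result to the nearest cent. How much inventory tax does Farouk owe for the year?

€25,933.86

May 4 – September 30, 2019: 150 days at 1.9% → €2,796,000 × 1.9% × 150/365 = €21,831.7808
October 1 – October 17, 2019: 17 days at 3.15% → €2,796,000 × 3.15% × 17/365 = €4,102.0767
Total = €25,933.8575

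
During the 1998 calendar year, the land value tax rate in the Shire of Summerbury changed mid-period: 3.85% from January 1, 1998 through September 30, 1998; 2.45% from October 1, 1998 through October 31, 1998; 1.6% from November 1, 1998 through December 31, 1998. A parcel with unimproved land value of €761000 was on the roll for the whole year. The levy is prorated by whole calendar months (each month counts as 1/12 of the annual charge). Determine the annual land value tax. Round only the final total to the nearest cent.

€25556.92

January 1 – September 30, 1998: 9 months at 3.85% → €761000 × 3.85% × 9/12 = €21973.8750
October 1 – October 31, 1998: 1 month at 2.45% → €761000 × 2.45% × 1/12 = €1553.7083
November 1 – December 31, 1998: 2 months at 1.6% → €761000 × 1.6% × 2/12 = €2029.3333
Total = €25556.9167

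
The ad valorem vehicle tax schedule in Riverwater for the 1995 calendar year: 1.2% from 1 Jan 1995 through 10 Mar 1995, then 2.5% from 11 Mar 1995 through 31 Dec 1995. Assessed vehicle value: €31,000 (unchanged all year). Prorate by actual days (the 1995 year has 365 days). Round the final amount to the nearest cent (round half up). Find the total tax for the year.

€698.82

1 Jan – 10 Mar 1995: 69 days at 1.2% → €31,000 × 1.2% × 69/365 = €70.3233
11 Mar – 31 Dec 1995: 296 days at 2.5% → €31,000 × 2.5% × 296/365 = €628.4932
Total = €698.8164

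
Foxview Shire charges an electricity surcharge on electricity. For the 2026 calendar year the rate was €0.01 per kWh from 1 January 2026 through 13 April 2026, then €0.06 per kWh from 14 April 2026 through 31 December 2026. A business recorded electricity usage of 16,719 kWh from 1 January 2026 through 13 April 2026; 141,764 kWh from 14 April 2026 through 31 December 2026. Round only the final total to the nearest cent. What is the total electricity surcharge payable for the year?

1 January – 13 April 2026: 16,719 kWh at €0.01/kWh → €167.19
14 April – 31 December 2026: 141,764 kWh at €0.06/kWh → €8505.84

€8673.03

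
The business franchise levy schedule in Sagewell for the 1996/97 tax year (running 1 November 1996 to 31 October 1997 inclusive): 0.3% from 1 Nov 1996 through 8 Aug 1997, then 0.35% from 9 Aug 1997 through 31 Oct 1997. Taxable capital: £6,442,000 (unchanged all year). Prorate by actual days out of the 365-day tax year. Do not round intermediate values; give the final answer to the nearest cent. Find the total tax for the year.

1 Nov 1996 – 8 Aug 1997: 281 days at 0.3% → £6,442,000 × 0.3% × 281/365 = £14,878.3726
9 Aug – 31 Oct 1997: 84 days at 0.35% → £6,442,000 × 0.35% × 84/365 = £5,188.8986
Total = £20,067.2712

£20,067.27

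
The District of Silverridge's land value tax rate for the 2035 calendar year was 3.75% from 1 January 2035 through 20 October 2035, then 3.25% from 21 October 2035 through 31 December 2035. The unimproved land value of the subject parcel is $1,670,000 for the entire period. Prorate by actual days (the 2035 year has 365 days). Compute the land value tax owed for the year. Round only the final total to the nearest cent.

1 January – 20 October 2035: 293 days at 3.75% → $1,670,000 × 3.75% × 293/365 = $50,271.5753
21 October – 31 December 2035: 72 days at 3.25% → $1,670,000 × 3.25% × 72/365 = $10,706.3014
Total = $60,977.8767

$60,977.88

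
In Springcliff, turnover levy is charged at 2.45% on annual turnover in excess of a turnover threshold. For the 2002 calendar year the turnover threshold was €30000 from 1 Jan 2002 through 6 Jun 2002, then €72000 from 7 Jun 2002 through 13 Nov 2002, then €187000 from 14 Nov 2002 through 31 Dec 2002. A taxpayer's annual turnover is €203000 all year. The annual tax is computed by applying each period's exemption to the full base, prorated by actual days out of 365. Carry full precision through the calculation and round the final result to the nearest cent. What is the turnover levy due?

1 Jan – 6 Jun 2002: 157 days, exemption €30000 → (€203000 − €30000) × 2.45% × 157/365 = €1823.1356
7 Jun – 13 Nov 2002: 160 days, exemption €72000 → (€203000 − €72000) × 2.45% × 160/365 = €1406.9041
14 Nov – 31 Dec 2002: 48 days, exemption €187000 → (€203000 − €187000) × 2.45% × 48/365 = €51.5507
Total = €3281.5904

€3281.59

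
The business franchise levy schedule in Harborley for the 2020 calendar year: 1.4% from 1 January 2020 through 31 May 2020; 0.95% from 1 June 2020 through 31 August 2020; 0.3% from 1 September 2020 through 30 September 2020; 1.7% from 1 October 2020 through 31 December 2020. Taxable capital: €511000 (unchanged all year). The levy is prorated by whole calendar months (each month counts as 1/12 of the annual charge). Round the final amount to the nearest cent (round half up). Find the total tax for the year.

1 January – 31 May 2020: 5 months at 1.4% → €511000 × 1.4% × 5/12 = €2980.8333
1 June – 31 August 2020: 3 months at 0.95% → €511000 × 0.95% × 3/12 = €1213.6250
1 September – 30 September 2020: 1 month at 0.3% → €511000 × 0.3% × 1/12 = €127.7500
1 October – 31 December 2020: 3 months at 1.7% → €511000 × 1.7% × 3/12 = €2171.7500
Total = €6493.9583

€6493.96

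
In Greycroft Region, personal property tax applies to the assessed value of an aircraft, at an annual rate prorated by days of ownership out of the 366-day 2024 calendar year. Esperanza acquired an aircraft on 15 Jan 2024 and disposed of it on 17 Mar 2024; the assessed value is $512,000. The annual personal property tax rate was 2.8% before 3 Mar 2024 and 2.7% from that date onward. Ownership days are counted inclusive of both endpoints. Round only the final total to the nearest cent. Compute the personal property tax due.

15 Jan – 2 Mar 2024: 48 days at 2.8% → $512,000 × 2.8% × 48/366 = $1,880.1311
3 Mar – 17 Mar 2024: 15 days at 2.7% → $512,000 × 2.7% × 15/366 = $566.5574
Total = $2,446.6885

$2,446.69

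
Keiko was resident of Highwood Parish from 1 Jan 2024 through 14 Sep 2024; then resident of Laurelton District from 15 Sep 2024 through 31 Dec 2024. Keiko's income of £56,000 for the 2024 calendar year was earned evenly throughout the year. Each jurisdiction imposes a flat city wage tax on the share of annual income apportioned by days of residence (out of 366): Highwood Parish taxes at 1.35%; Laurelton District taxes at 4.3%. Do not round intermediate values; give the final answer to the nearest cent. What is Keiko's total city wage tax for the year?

£1,243.48

Highwood Parish, 1 Jan – 14 Sep 2024: 258 days → £56,000 × 1.35% × 258/366 = £532.9180
Laurelton District, 15 Sep – 31 Dec 2024: 108 days → £56,000 × 4.3% × 108/366 = £710.5574
Total = £1,243.4754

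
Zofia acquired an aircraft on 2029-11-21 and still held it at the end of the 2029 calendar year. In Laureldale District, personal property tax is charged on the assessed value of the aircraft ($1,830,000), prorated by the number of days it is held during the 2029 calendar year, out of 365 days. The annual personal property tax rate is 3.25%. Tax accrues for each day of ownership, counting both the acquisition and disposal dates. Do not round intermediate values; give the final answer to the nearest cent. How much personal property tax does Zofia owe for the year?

$6,680.75

Days held (2029-11-21 to 2029-12-31): 41 out of 365
Tax = $1,830,000 × 3.25% × 41/365 = $6,680.7534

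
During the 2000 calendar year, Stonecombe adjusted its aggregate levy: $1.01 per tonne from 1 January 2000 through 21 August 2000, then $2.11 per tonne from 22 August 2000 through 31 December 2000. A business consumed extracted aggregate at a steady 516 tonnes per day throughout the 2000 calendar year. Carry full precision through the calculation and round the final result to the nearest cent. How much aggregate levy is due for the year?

1 January – 21 August 2000: 234 days × 516 tonnes/day = 120,744 tonnes at $1.01/tonne → $121,951.44
22 August – 31 December 2000: 132 days × 516 tonnes/day = 68,112 tonnes at $2.11/tonne → $143,716.32

$265,667.76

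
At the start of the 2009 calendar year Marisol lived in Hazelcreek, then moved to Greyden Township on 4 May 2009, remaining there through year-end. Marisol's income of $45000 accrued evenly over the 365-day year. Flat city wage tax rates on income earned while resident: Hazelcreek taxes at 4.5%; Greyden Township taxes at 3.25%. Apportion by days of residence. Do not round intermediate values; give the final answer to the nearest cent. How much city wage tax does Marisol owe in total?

$1652.05

Hazelcreek, 1 January – 3 May 2009: 123 days → $45000 × 4.5% × 123/365 = $682.3973
Greyden Township, 4 May – 31 December 2009: 242 days → $45000 × 3.25% × 242/365 = $969.6575
Total = $1652.0548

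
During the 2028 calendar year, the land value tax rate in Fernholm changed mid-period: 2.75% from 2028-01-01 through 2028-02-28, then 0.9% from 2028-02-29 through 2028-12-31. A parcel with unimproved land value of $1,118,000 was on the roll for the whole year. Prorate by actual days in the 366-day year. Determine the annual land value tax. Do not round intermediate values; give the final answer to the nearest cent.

$13,396.14

2028-01-01 to 2028-02-28: 59 days at 2.75% → $1,118,000 × 2.75% × 59/366 = $4,956.1612
2028-02-29 to 2028-12-31: 307 days at 0.9% → $1,118,000 × 0.9% × 307/366 = $8,439.9836
Total = $13,396.1448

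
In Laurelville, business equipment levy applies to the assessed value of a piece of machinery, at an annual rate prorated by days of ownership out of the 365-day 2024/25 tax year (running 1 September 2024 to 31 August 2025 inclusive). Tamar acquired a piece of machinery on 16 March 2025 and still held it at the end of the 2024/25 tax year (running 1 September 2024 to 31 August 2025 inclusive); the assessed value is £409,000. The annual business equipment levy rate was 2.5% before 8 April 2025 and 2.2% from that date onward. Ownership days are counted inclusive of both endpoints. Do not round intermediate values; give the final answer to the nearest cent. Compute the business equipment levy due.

£4,243.52

16 March – 7 April 2025: 23 days at 2.5% → £409,000 × 2.5% × 23/365 = £644.3151
8 April – 31 August 2025: 146 days at 2.2% → £409,000 × 2.2% × 146/365 = £3,599.2000
Total = £4,243.5151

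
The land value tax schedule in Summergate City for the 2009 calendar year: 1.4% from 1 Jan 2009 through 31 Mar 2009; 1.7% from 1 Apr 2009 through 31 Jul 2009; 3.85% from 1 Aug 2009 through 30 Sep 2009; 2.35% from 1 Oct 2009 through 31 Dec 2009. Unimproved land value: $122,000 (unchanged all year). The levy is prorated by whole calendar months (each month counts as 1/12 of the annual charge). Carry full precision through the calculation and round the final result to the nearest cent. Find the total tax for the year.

$2,617.92

1 Jan – 31 Mar 2009: 3 months at 1.4% → $122,000 × 1.4% × 3/12 = $427.0000
1 Apr – 31 Jul 2009: 4 months at 1.7% → $122,000 × 1.7% × 4/12 = $691.3333
1 Aug – 30 Sep 2009: 2 months at 3.85% → $122,000 × 3.85% × 2/12 = $782.8333
1 Oct – 31 Dec 2009: 3 months at 2.35% → $122,000 × 2.35% × 3/12 = $716.7500
Total = $2,617.9167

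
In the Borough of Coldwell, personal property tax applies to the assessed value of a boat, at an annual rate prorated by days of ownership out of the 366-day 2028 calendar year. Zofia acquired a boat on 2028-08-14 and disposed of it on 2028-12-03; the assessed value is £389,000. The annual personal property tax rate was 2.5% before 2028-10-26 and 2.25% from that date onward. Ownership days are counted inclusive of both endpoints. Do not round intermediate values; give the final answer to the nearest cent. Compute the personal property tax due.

£2,872.33

2028-08-14 to 2028-10-25: 73 days at 2.5% → £389,000 × 2.5% × 73/366 = £1,939.6858
2028-10-26 to 2028-12-03: 39 days at 2.25% → £389,000 × 2.25% × 39/366 = £932.6434
Total = £2,872.3292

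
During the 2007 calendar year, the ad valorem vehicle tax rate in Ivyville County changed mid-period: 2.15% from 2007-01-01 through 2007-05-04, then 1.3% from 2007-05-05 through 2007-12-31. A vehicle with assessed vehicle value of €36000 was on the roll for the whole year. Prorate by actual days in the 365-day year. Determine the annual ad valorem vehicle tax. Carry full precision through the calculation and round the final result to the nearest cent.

2007-01-01 to 2007-05-04: 124 days at 2.15% → €36000 × 2.15% × 124/365 = €262.9479
2007-05-05 to 2007-12-31: 241 days at 1.3% → €36000 × 1.3% × 241/365 = €309.0082
Total = €571.9562

€571.96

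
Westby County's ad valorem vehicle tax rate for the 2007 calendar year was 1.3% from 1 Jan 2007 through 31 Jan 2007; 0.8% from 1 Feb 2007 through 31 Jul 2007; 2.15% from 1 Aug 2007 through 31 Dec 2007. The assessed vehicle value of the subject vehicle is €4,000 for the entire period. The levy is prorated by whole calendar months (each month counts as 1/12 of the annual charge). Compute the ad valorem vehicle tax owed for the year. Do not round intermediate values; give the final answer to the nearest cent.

1 Jan – 31 Jan 2007: 1 month at 1.3% → €4,000 × 1.3% × 1/12 = €4.3333
1 Feb – 31 Jul 2007: 6 months at 0.8% → €4,000 × 0.8% × 6/12 = €16.0000
1 Aug – 31 Dec 2007: 5 months at 2.15% → €4,000 × 2.15% × 5/12 = €35.8333
Total = €56.1667

€56.17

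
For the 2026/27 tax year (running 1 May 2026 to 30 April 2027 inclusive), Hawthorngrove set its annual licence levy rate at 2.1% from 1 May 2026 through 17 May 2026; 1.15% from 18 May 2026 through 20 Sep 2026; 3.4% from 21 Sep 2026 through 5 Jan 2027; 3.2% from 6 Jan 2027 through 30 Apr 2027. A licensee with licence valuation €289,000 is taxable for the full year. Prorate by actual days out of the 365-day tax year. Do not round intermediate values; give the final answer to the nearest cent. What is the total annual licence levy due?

1 May – 17 May 2026: 17 days at 2.1% → €289,000 × 2.1% × 17/365 = €282.6658
18 May – 20 Sep 2026: 126 days at 1.15% → €289,000 × 1.15% × 126/365 = €1,147.2904
21 Sep 2026 – 5 Jan 2027: 107 days at 3.4% → €289,000 × 3.4% × 107/365 = €2,880.4986
6 Jan – 30 Apr 2027: 115 days at 3.2% → €289,000 × 3.2% × 115/365 = €2,913.7534
Total = €7,224.2082

€7,224.21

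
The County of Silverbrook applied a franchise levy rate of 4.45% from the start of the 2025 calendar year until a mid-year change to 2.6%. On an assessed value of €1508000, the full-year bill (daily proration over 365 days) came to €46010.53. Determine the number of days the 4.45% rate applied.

89 days

Let d = days at the first rate; then 365 − d days at the second rate.
€1508000 × [4.45%·d + 2.6%·(365−d)] / 365 = €46010.53
Solving gives d = 89, so the new rate took effect on 31 Mar 2025.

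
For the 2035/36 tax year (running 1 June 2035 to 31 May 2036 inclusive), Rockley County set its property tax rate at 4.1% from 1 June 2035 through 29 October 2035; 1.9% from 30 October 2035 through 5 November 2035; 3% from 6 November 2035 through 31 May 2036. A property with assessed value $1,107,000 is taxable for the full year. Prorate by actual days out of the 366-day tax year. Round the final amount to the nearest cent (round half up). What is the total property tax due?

1 June – 29 October 2035: 151 days at 4.1% → $1,107,000 × 4.1% × 151/366 = $18,725.2377
30 October – 5 November 2035: 7 days at 1.9% → $1,107,000 × 1.9% × 7/366 = $402.2705
6 November 2035 – 31 May 2036: 208 days at 3% → $1,107,000 × 3% × 208/366 = $18,873.4426
Total = $38,000.9508

$38,000.95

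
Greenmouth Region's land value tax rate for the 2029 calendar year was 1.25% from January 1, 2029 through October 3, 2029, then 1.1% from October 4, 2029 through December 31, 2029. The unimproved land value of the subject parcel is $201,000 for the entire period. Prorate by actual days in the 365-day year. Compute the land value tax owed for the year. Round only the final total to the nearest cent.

January 1 – October 3, 2029: 276 days at 1.25% → $201,000 × 1.25% × 276/365 = $1,899.8630
October 4 – December 31, 2029: 89 days at 1.1% → $201,000 × 1.1% × 89/365 = $539.1205
Total = $2,438.9836

$2,438.98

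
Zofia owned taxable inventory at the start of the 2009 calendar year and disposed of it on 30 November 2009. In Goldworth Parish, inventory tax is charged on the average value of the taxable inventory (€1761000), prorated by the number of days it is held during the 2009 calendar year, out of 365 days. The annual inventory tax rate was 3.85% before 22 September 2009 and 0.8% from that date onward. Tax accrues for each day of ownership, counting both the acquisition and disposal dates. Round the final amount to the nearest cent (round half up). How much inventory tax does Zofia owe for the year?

1 January – 21 September 2009: 264 days at 3.85% → €1761000 × 3.85% × 264/365 = €49037.8192
22 September – 30 November 2009: 70 days at 0.8% → €1761000 × 0.8% × 70/365 = €2701.8082
Total = €51739.6274

€51739.63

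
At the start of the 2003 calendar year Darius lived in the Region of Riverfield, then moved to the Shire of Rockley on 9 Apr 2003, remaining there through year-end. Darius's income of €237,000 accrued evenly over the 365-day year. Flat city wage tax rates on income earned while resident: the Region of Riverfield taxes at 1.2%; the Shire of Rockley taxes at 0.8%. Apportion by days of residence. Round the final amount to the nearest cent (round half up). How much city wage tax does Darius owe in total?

€2,150.53

The Region of Riverfield, 1 Jan – 8 Apr 2003: 98 days → €237,000 × 1.2% × 98/365 = €763.5945
The Shire of Rockley, 9 Apr – 31 Dec 2003: 267 days → €237,000 × 0.8% × 267/365 = €1,386.9370
Total = €2,150.5315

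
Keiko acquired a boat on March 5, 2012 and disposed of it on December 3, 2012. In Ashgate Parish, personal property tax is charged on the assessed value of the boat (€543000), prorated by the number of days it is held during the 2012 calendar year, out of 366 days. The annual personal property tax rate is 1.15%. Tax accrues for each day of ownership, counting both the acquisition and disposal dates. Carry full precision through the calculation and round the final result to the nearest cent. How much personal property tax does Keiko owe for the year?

Days held (March 5 – December 3, 2012): 274 out of 366
Tax = €543000 × 1.15% × 274/366 = €4674.8443

€4674.84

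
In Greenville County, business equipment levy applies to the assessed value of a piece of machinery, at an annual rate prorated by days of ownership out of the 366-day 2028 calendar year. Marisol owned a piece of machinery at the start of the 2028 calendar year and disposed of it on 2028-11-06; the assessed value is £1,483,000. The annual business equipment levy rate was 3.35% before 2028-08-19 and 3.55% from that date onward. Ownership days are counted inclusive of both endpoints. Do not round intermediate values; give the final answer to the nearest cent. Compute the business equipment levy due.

£42,863.16

2028-01-01 to 2028-08-18: 231 days at 3.35% → £1,483,000 × 3.35% × 231/366 = £31,355.7254
2028-08-19 to 2028-11-06: 80 days at 3.55% → £1,483,000 × 3.55% × 80/366 = £11,507.4317
Total = £42,863.1571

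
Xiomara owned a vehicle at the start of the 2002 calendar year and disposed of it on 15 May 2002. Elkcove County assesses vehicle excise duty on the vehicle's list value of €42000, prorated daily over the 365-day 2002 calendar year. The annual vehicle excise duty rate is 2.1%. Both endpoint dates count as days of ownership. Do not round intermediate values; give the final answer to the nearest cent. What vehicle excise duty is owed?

€326.22

Days held (1 Jan – 15 May 2002): 135 out of 365
Tax = €42000 × 2.1% × 135/365 = €326.2192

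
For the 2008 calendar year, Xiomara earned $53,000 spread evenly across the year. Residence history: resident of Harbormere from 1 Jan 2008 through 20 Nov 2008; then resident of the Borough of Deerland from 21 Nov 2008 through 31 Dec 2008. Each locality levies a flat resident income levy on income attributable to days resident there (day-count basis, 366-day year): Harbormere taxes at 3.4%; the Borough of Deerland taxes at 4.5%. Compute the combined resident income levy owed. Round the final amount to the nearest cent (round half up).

Harbormere, 1 Jan – 20 Nov 2008: 325 days → $53,000 × 3.4% × 325/366 = $1,600.1366
The Borough of Deerland, 21 Nov – 31 Dec 2008: 41 days → $53,000 × 4.5% × 41/366 = $267.1721
Total = $1,867.3087

$1,867.31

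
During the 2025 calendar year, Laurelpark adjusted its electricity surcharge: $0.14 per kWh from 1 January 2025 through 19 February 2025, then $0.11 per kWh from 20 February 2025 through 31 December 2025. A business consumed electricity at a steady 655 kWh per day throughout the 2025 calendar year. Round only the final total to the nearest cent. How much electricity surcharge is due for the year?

1 January – 19 February 2025: 50 days × 655 kWh/day = 32,750 kWh at $0.14/kWh → $4,585.00
20 February – 31 December 2025: 315 days × 655 kWh/day = 206,325 kWh at $0.11/kWh → $22,695.75

$27,280.75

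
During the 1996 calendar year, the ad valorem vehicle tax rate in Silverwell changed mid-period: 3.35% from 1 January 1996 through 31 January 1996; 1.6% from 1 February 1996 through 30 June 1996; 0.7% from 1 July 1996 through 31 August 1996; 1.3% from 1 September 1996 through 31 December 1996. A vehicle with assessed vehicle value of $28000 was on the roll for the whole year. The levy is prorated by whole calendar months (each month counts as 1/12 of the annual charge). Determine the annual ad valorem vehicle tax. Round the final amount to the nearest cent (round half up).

$418.83

1 January – 31 January 1996: 1 month at 3.35% → $28000 × 3.35% × 1/12 = $78.1667
1 February – 30 June 1996: 5 months at 1.6% → $28000 × 1.6% × 5/12 = $186.6667
1 July – 31 August 1996: 2 months at 0.7% → $28000 × 0.7% × 2/12 = $32.6667
1 September – 31 December 1996: 4 months at 1.3% → $28000 × 1.3% × 4/12 = $121.3333
Total = $418.8333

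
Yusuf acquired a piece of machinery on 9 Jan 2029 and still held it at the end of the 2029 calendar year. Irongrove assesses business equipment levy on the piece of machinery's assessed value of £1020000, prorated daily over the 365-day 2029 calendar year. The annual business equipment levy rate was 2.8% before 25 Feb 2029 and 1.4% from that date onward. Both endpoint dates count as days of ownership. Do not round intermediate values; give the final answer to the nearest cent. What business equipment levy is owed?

9 Jan – 24 Feb 2029: 47 days at 2.8% → £1020000 × 2.8% × 47/365 = £3677.5890
25 Feb – 31 Dec 2029: 310 days at 1.4% → £1020000 × 1.4% × 310/365 = £12128.2192
Total = £15805.8082

£15805.81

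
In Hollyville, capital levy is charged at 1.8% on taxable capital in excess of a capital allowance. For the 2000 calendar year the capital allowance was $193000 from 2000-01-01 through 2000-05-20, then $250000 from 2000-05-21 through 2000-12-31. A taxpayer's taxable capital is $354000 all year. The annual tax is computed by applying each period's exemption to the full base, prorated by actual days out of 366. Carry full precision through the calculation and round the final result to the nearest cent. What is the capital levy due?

$2267.26

2000-01-01 to 2000-05-20: 141 days, exemption $193000 → ($354000 − $193000) × 1.8% × 141/366 = $1116.4426
2000-05-21 to 2000-12-31: 225 days, exemption $250000 → ($354000 − $250000) × 1.8% × 225/366 = $1150.8197
Total = $2267.2623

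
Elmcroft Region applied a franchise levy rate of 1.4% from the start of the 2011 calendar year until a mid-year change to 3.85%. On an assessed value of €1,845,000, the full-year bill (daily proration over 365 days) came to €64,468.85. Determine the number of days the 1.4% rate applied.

Let d = days at the first rate; then 365 − d days at the second rate.
€1,845,000 × [1.4%·d + 3.85%·(365−d)] / 365 = €64,468.85
Solving gives d = 53, so the new rate took effect on 23 Feb 2011.

53 days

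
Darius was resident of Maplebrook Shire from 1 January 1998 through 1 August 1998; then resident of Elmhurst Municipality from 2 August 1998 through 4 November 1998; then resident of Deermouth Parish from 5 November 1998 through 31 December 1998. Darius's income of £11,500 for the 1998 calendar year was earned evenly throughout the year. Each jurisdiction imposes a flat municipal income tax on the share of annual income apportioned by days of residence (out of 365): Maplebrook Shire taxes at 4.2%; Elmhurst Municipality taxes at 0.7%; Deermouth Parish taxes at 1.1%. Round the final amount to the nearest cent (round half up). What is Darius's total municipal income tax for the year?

£322.57

Maplebrook Shire, 1 January – 1 August 1998: 213 days → £11,500 × 4.2% × 213/365 = £281.8603
Elmhurst Municipality, 2 August – 4 November 1998: 95 days → £11,500 × 0.7% × 95/365 = £20.9521
Deermouth Parish, 5 November – 31 December 1998: 57 days → £11,500 × 1.1% × 57/365 = £19.7548
Total = £322.5671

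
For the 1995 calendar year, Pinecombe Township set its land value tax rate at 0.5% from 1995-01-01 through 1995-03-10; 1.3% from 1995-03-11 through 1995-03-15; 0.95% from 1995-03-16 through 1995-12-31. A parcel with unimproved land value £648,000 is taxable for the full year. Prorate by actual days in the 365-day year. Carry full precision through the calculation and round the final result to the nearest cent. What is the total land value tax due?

1995-01-01 to 1995-03-10: 69 days at 0.5% → £648,000 × 0.5% × 69/365 = £612.4932
1995-03-11 to 1995-03-15: 5 days at 1.3% → £648,000 × 1.3% × 5/365 = £115.3973
1995-03-16 to 1995-12-31: 291 days at 0.95% → £648,000 × 0.95% × 291/365 = £4,907.9342
Total = £5,635.8247

£5,635.82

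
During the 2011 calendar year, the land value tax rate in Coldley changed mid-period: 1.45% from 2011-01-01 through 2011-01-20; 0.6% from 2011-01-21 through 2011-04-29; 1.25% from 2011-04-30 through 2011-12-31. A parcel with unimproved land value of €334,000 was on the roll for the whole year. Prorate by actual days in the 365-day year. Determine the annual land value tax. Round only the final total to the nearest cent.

€3,622.76

2011-01-01 to 2011-01-20: 20 days at 1.45% → €334,000 × 1.45% × 20/365 = €265.3699
2011-01-21 to 2011-04-29: 99 days at 0.6% → €334,000 × 0.6% × 99/365 = €543.5507
2011-04-30 to 2011-12-31: 246 days at 1.25% → €334,000 × 1.25% × 246/365 = €2,813.8356
Total = €3,622.7562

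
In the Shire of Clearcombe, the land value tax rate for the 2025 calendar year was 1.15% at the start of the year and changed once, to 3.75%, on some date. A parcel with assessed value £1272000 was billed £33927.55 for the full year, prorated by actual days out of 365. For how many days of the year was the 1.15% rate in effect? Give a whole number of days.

Let d = days at the first rate; then 365 − d days at the second rate.
£1272000 × [1.15%·d + 3.75%·(365−d)] / 365 = £33927.55
Solving gives d = 152, so the new rate took effect on 2 Jun 2025.

152 days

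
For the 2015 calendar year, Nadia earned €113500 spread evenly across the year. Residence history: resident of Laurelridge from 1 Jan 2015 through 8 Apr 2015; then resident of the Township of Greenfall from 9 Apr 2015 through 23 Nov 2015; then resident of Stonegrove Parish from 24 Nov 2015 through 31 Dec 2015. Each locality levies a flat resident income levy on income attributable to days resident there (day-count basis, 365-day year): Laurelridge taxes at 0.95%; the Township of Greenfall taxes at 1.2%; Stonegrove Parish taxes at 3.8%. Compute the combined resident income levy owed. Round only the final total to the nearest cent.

Laurelridge, 1 Jan – 8 Apr 2015: 98 days → €113500 × 0.95% × 98/365 = €289.5027
The Township of Greenfall, 9 Apr – 23 Nov 2015: 229 days → €113500 × 1.2% × 229/365 = €854.5151
Stonegrove Parish, 24 Nov – 31 Dec 2015: 38 days → €113500 × 3.8% × 38/365 = €449.0247
Total = €1593.0425

€1593.04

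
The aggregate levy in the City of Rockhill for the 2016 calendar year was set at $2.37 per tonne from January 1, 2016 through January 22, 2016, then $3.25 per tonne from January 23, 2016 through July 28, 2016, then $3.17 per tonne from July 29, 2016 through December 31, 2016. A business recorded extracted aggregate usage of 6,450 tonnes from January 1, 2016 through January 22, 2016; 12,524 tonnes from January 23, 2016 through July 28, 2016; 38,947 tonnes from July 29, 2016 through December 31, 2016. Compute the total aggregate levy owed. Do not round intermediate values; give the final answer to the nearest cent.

January 1 – January 22, 2016: 6,450 tonnes at $2.37/tonne → $15,286.50
January 23 – July 28, 2016: 12,524 tonnes at $3.25/tonne → $40,703.00
July 29 – December 31, 2016: 38,947 tonnes at $3.17/tonne → $123,461.99

$179,451.49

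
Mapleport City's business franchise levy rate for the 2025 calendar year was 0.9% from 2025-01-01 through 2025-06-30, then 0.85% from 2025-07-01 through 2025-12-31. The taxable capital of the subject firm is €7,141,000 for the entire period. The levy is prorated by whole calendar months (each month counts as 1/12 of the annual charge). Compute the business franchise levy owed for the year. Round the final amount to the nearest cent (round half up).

€62,483.75

2025-01-01 to 2025-06-30: 6 months at 0.9% → €7,141,000 × 0.9% × 6/12 = €32,134.5000
2025-07-01 to 2025-12-31: 6 months at 0.85% → €7,141,000 × 0.85% × 6/12 = €30,349.2500
Total = €62,483.7500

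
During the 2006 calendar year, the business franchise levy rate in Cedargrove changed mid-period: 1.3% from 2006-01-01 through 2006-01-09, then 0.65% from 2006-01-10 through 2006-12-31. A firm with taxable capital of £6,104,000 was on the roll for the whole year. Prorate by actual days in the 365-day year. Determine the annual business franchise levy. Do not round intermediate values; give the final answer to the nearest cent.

£40,654.31

2006-01-01 to 2006-01-09: 9 days at 1.3% → £6,104,000 × 1.3% × 9/365 = £1,956.6247
2006-01-10 to 2006-12-31: 356 days at 0.65% → £6,104,000 × 0.65% × 356/365 = £38,697.6877
Total = £40,654.3123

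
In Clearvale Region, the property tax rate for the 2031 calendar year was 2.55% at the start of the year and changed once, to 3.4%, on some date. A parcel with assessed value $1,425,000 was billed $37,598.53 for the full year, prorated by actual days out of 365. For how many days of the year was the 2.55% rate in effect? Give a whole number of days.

Let d = days at the first rate; then 365 − d days at the second rate.
$1,425,000 × [2.55%·d + 3.4%·(365−d)] / 365 = $37,598.53
Solving gives d = 327, so the new rate took effect on November 24, 2031.

327 days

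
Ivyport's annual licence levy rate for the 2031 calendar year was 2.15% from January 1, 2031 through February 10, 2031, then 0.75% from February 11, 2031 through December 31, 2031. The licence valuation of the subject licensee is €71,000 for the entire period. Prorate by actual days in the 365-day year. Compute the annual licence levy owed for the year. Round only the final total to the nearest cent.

€644.15

January 1 – February 10, 2031: 41 days at 2.15% → €71,000 × 2.15% × 41/365 = €171.4699
February 11 – December 31, 2031: 324 days at 0.75% → €71,000 × 0.75% × 324/365 = €472.6849
Total = €644.1548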